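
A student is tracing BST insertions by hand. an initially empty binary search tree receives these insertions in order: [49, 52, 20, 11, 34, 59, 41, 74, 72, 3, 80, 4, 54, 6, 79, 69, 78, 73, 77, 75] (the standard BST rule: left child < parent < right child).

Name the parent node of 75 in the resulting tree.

77

Insert 49: tree is empty, so 49 becomes the root.
Insert 52: 52 > 49 → go right. Place as right child of 49.
Insert 20: 20 < 49 → go left. Place as left child of 49.
Insert 11: 11 < 49 → go left; 11 < 20 → go left. Place as left child of 20.
Insert 34: 34 < 49 → go left; 34 > 20 → go right. Place as right child of 20.
Insert 59: 59 > 49 → go right; 59 > 52 → go right. Place as right child of 52.
Insert 41: 41 < 49 → go left; 41 > 20 → go right; 41 > 34 → go right. Place as right child of 34.
Insert 74: 74 > 49 → go right; 74 > 52 → go right; 74 > 59 → go right. Place as right child of 59.
Insert 72: 72 > 49 → go right; 72 > 52 → go right; 72 > 59 → go right; 72 < 74 → go left. Place as left child of 74.
Insert 3: 3 < 49 → go left; 3 < 20 → go left; 3 < 11 → go left. Place as left child of 11.
Insert 80: 80 > 49 → go right; 80 > 52 → go right; 80 > 59 → go right; 80 > 74 → go right. Place as right child of 74.
Insert 4: 4 < 49 → go left; 4 < 20 → go left; 4 < 11 → go left; 4 > 3 → go right. Place as right child of 3.
Insert 54: 54 > 49 → go right; 54 > 52 → go right; 54 < 59 → go left. Place as left child of 59.
Insert 6: 6 < 49 → go left; 6 < 20 → go left; 6 < 11 → go left; 6 > 3 → go right; 6 > 4 → go right. Place as right child of 4.
Insert 79: 79 > 49 → go right; 79 > 52 → go right; 79 > 59 → go right; 79 > 74 → go right; 79 < 80 → go left. Place as left child of 80.
Insert 69: 69 > 49 → go right; 69 > 52 → go right; 69 > 59 → go right; 69 < 74 → go left; 69 < 72 → go left. Place as left child of 72.
Insert 78: 78 > 49 → go right; 78 > 52 → go right; 78 > 59 → go right; 78 > 74 → go right; 78 < 80 → go left; 78 < 79 → go left. Place as left child of 79.
Insert 73: 73 > 49 → go right; 73 > 52 → go right; 73 > 59 → go right; 73 < 74 → go left; 73 > 72 → go right. Place as right child of 72.
Insert 77: 77 > 49 → go right; 77 > 52 → go right; 77 > 59 → go right; 77 > 74 → go right; 77 < 80 → go left; 77 < 79 → go left; 77 < 78 → go left. Place as left child of 78.
Insert 75: 75 > 49 → go right; 75 > 52 → go right; 75 > 59 → go right; 75 > 74 → go right; 75 < 80 → go left; 75 < 79 → go left; 75 < 78 → go left; 75 < 77 → go left. Place as left child of 77.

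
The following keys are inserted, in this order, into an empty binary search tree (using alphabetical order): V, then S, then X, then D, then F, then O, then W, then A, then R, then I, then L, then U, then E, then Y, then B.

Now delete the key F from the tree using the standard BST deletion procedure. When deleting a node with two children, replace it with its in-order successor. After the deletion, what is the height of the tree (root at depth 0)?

Insert V: tree is empty, so V becomes the root.
Insert S: S < V → go left. Place as left child of V.
Insert X: X > V → go right. Place as right child of V.
Insert D: D < V → go left; D < S → go left. Place as left child of S.
Insert F: F < V → go left; F < S → go left; F > D → go right. Place as right child of D.
Insert O: O < V → go left; O < S → go left; O > D → go right; O > F → go right. Place as right child of F.
Insert W: W > V → go right; W < X → go left. Place as left child of X.
Insert A: A < V → go left; A < S → go left; A < D → go left. Place as left child of D.
Insert R: R < V → go left; R < S → go left; R > D → go right; R > F → go right; R > O → go right. Place as right child of O.
Insert I: I < V → go left; I < S → go left; I > D → go right; I > F → go right; I < O → go left. Place as left child of O.
Insert L: L < V → go left; L < S → go left; L > D → go right; L > F → go right; L < O → go left; L > I → go right. Place as right child of I.
Insert U: U < V → go left; U > S → go right. Place as right child of S.
Insert E: E < V → go left; E < S → go left; E > D → go right; E < F → go left. Place as left child of F.
Insert Y: Y > V → go right; Y > X → go right. Place as right child of X.
Insert B: B < V → go left; B < S → go left; B < D → go left; B > A → go right. Place as right child of A.

Delete F (two children — replace with in-order successor).
After deletion, deepest node is R at depth 5.

5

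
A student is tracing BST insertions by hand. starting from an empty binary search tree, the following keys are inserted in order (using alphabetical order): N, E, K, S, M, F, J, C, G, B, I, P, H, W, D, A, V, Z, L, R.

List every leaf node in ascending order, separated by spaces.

Insert N: tree is empty, so N becomes the root.
Insert E: E < N → go left. Place as left child of N.
Insert K: K < N → go left; K > E → go right. Place as right child of E.
Insert S: S > N → go right. Place as right child of N.
Insert M: M < N → go left; M > E → go right; M > K → go right. Place as right child of K.
Insert F: F < N → go left; F > E → go right; F < K → go left. Place as left child of K.
Insert J: J < N → go left; J > E → go right; J < K → go left; J > F → go right. Place as right child of F.
Insert C: C < N → go left; C < E → go left. Place as left child of E.
Insert G: G < N → go left; G > E → go right; G < K → go left; G > F → go right; G < J → go left. Place as left child of J.
Insert B: B < N → go left; B < E → go left; B < C → go left. Place as left child of C.
Insert I: I < N → go left; I > E → go right; I < K → go left; I > F → go right; I < J → go left; I > G → go right. Place as right child of G.
Insert P: P > N → go right; P < S → go left. Place as left child of S.
Insert H: H < N → go left; H > E → go right; H < K → go left; H > F → go right; H < J → go left; H > G → go right; H < I → go left. Place as left child of I.
Insert W: W > N → go right; W > S → go right. Place as right child of S.
Insert D: D < N → go left; D < E → go left; D > C → go right. Place as right child of C.
Insert A: A < N → go left; A < E → go left; A < C → go left; A < B → go left. Place as left child of B.
Insert V: V > N → go right; V > S → go right; V < W → go left. Place as left child of W.
Insert Z: Z > N → go right; Z > S → go right; Z > W → go right. Place as right child of W.
Insert L: L < N → go left; L > E → go right; L > K → go right; L < M → go left. Place as left child of M.
Insert R: R > N → go right; R < S → go left; R > P → go right. Place as right child of P.

A D H L R V Z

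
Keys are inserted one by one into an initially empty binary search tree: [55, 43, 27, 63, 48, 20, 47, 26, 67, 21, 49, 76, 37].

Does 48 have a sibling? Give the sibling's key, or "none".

Insert 55: tree is empty, so 55 becomes the root.
Insert 43: 43 < 55 → go left. Place as left child of 55.
Insert 27: 27 < 55 → go left; 27 < 43 → go left. Place as left child of 43.
Insert 63: 63 > 55 → go right. Place as right child of 55.
Insert 48: 48 < 55 → go left; 48 > 43 → go right. Place as right child of 43.
Insert 20: 20 < 55 → go left; 20 < 43 → go left; 20 < 27 → go left. Place as left child of 27.
Insert 47: 47 < 55 → go left; 47 > 43 → go right; 47 < 48 → go left. Place as left child of 48.
Insert 26: 26 < 55 → go left; 26 < 43 → go left; 26 < 27 → go left; 26 > 20 → go right. Place as right child of 20.
Insert 67: 67 > 55 → go right; 67 > 63 → go right. Place as right child of 63.
Insert 21: 21 < 55 → go left; 21 < 43 → go left; 21 < 27 → go left; 21 > 20 → go right; 21 < 26 → go left. Place as left child of 26.
Insert 49: 49 < 55 → go left; 49 > 43 → go right; 49 > 48 → go right. Place as right child of 48.
Insert 76: 76 > 55 → go right; 76 > 63 → go right; 76 > 67 → go right. Place as right child of 67.
Insert 37: 37 < 55 → go left; 37 < 43 → go left; 37 > 27 → go right. Place as right child of 27.

48's parent is 43; the other child of 43 is 27.

27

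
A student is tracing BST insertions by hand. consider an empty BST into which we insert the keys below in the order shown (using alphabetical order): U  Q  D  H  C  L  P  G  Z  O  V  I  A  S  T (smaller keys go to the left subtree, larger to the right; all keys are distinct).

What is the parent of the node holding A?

C

Resulting structure (node: left, right):
  U: L=Q, R=Z
  Q: L=D, R=S
  D: L=C, R=H
  H: L=G, R=L
  C: L=A, R=–
  L: L=I, R=P
  P: L=O, R=–
  G: L=–, R=–
  Z: L=V, R=–
  O: L=–, R=–
  V: L=–, R=–
  I: L=–, R=–
  A: L=–, R=–
  S: L=–, R=T
  T: L=–, R=–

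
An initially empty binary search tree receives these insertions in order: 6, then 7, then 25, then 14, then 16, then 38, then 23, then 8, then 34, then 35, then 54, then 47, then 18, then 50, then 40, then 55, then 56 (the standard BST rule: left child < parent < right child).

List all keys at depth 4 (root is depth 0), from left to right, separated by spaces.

8 16 34 54

Resulting structure (node: left, right):
  6: L=–, R=7
  7: L=–, R=25
  25: L=14, R=38
  14: L=8, R=16
  16: L=–, R=23
  38: L=34, R=54
  23: L=18, R=–
  8: L=–, R=–
  34: L=–, R=35
  35: L=–, R=–
  54: L=47, R=55
  47: L=40, R=50
  18: L=–, R=–
  50: L=–, R=–
  40: L=–, R=–
  55: L=–, R=56
  56: L=–, R=–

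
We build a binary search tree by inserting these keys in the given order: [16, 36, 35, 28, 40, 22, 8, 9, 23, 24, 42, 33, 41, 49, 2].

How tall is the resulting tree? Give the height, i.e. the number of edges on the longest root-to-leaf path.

16: root
36: right child of 16 (depth 1)
35: left child of 36 (depth 2)
28: left child of 35 (depth 3)
40: right child of 36 (depth 2)
22: left child of 28 (depth 4)
8: left child of 16 (depth 1)
9: right child of 8 (depth 2)
23: right child of 22 (depth 5)
24: right child of 23 (depth 6)
42: right child of 40 (depth 3)
33: right child of 28 (depth 4)
41: left child of 42 (depth 4)
49: right child of 42 (depth 4)
2: left child of 8 (depth 2)

The deepest node is 24 at depth 6.

6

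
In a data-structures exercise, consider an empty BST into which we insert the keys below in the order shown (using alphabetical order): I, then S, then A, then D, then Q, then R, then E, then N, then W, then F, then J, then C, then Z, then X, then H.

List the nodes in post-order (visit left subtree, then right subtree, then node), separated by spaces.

Insert I: tree is empty, so I becomes the root.
Insert S: S > I → go right. Place as right child of I.
Insert A: A < I → go left. Place as left child of I.
Insert D: D < I → go left; D > A → go right. Place as right child of A.
Insert Q: Q > I → go right; Q < S → go left. Place as left child of S.
Insert R: R > I → go right; R < S → go left; R > Q → go right. Place as right child of Q.
Insert E: E < I → go left; E > A → go right; E > D → go right. Place as right child of D.
Insert N: N > I → go right; N < S → go left; N < Q → go left. Place as left child of Q.
Insert W: W > I → go right; W > S → go right. Place as right child of S.
Insert F: F < I → go left; F > A → go right; F > D → go right; F > E → go right. Place as right child of E.
Insert J: J > I → go right; J < S → go left; J < Q → go left; J < N → go left. Place as left child of N.
Insert C: C < I → go left; C > A → go right; C < D → go left. Place as left child of D.
Insert Z: Z > I → go right; Z > S → go right; Z > W → go right. Place as right child of W.
Insert X: X > I → go right; X > S → go right; X > W → go right; X < Z → go left. Place as left child of Z.
Insert H: H < I → go left; H > A → go right; H > D → go right; H > E → go right; H > F → go right. Place as right child of F.

C H F E D A J N R Q X Z W S I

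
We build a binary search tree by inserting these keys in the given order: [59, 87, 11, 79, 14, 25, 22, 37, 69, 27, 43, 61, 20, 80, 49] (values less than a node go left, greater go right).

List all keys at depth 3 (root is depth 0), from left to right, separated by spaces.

Insert 59: tree is empty, so 59 becomes the root.
Insert 87: 87 > 59 → go right. Place as right child of 59.
Insert 11: 11 < 59 → go left. Place as left child of 59.
Insert 79: 79 > 59 → go right; 79 < 87 → go left. Place as left child of 87.
Insert 14: 14 < 59 → go left; 14 > 11 → go right. Place as right child of 11.
Insert 25: 25 < 59 → go left; 25 > 11 → go right; 25 > 14 → go right. Place as right child of 14.
Insert 22: 22 < 59 → go left; 22 > 11 → go right; 22 > 14 → go right; 22 < 25 → go left. Place as left child of 25.
Insert 37: 37 < 59 → go left; 37 > 11 → go right; 37 > 14 → go right; 37 > 25 → go right. Place as right child of 25.
Insert 69: 69 > 59 → go right; 69 < 87 → go left; 69 < 79 → go left. Place as left child of 79.
Insert 27: 27 < 59 → go left; 27 > 11 → go right; 27 > 14 → go right; 27 > 25 → go right; 27 < 37 → go left. Place as left child of 37.
Insert 43: 43 < 59 → go left; 43 > 11 → go right; 43 > 14 → go right; 43 > 25 → go right; 43 > 37 → go right. Place as right child of 37.
Insert 61: 61 > 59 → go right; 61 < 87 → go left; 61 < 79 → go left; 61 < 69 → go left. Place as left child of 69.
Insert 20: 20 < 59 → go left; 20 > 11 → go right; 20 > 14 → go right; 20 < 25 → go left; 20 < 22 → go left. Place as left child of 22.
Insert 80: 80 > 59 → go right; 80 < 87 → go left; 80 > 79 → go right. Place as right child of 79.
Insert 49: 49 < 59 → go left; 49 > 11 → go right; 49 > 14 → go right; 49 > 25 → go right; 49 > 37 → go right; 49 > 43 → go right. Place as right child of 43.

25 69 80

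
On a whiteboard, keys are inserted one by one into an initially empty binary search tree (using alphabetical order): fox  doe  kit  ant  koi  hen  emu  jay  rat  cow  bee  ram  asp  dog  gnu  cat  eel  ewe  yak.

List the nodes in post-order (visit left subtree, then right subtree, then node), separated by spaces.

Insert fox: tree is empty, so fox becomes the root.
Insert doe: doe < fox → go left. Place as left child of fox.
Insert kit: kit > fox → go right. Place as right child of fox.
Insert ant: ant < fox → go left; ant < doe → go left. Place as left child of doe.
Insert koi: koi > fox → go right; koi > kit → go right. Place as right child of kit.
Insert hen: hen > fox → go right; hen < kit → go left. Place as left child of kit.
Insert emu: emu < fox → go left; emu > doe → go right. Place as right child of doe.
Insert jay: jay > fox → go right; jay < kit → go left; jay > hen → go right. Place as right child of hen.
Insert rat: rat > fox → go right; rat > kit → go right; rat > koi → go right. Place as right child of koi.
Insert cow: cow < fox → go left; cow < doe → go left; cow > ant → go right. Place as right child of ant.
Insert bee: bee < fox → go left; bee < doe → go left; bee > ant → go right; bee < cow → go left. Place as left child of cow.
Insert ram: ram > fox → go right; ram > kit → go right; ram > koi → go right; ram < rat → go left. Place as left child of rat.
Insert asp: asp < fox → go left; asp < doe → go left; asp > ant → go right; asp < cow → go left; asp < bee → go left. Place as left child of bee.
Insert dog: dog < fox → go left; dog > doe → go right; dog < emu → go left. Place as left child of emu.
Insert gnu: gnu > fox → go right; gnu < kit → go left; gnu < hen → go left. Place as left child of hen.
Insert cat: cat < fox → go left; cat < doe → go left; cat > ant → go right; cat < cow → go left; cat > bee → go right. Place as right child of bee.
Insert eel: eel < fox → go left; eel > doe → go right; eel < emu → go left; eel > dog → go right. Place as right child of dog.
Insert ewe: ewe < fox → go left; ewe > doe → go right; ewe > emu → go right. Place as right child of emu.
Insert yak: yak > fox → go right; yak > kit → go right; yak > koi → go right; yak > rat → go right. Place as right child of rat.

asp cat bee cow ant eel dog ewe emu doe gnu jay hen ram yak rat koi kit fox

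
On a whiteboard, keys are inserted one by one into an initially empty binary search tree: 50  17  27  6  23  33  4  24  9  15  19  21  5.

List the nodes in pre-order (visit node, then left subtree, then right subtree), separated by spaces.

50 17 6 4 5 9 15 27 23 19 21 24 33

Resulting structure (node: left, right):
  50: L=17, R=–
  17: L=6, R=27
  27: L=23, R=33
  6: L=4, R=9
  23: L=19, R=24
  33: L=–, R=–
  4: L=–, R=5
  24: L=–, R=–
  9: L=–, R=15
  15: L=–, R=–
  19: L=–, R=21
  21: L=–, R=–
  5: L=–, R=–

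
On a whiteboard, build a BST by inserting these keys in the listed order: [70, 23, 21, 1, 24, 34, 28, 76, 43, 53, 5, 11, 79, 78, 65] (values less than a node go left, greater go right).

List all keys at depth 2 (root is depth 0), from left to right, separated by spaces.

70: root
23: left child of 70 (depth 1)
21: left child of 23 (depth 2)
1: left child of 21 (depth 3)
24: right child of 23 (depth 2)
34: right child of 24 (depth 3)
28: left child of 34 (depth 4)
76: right child of 70 (depth 1)
43: right child of 34 (depth 4)
53: right child of 43 (depth 5)
5: right child of 1 (depth 4)
11: right child of 5 (depth 5)
79: right child of 76 (depth 2)
78: left child of 79 (depth 3)
65: right child of 53 (depth 6)

21 24 79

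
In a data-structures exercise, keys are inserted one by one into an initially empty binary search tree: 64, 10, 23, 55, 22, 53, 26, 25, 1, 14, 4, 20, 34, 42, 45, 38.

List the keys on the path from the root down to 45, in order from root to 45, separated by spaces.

64 10 23 55 53 26 34 42 45

64: root
10: left child of 64 (depth 1)
23: right child of 10 (depth 2)
55: right child of 23 (depth 3)
22: left child of 23 (depth 3)
53: left child of 55 (depth 4)
26: left child of 53 (depth 5)
25: left child of 26 (depth 6)
1: left child of 10 (depth 2)
14: left child of 22 (depth 4)
4: right child of 1 (depth 3)
20: right child of 14 (depth 5)
34: right child of 26 (depth 6)
42: right child of 34 (depth 7)
45: right child of 42 (depth 8)
38: left child of 42 (depth 8)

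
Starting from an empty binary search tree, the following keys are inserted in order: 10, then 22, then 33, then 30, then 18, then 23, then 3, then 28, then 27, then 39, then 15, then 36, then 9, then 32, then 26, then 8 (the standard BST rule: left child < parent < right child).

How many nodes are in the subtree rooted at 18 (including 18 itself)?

2

Insert 10: tree is empty, so 10 becomes the root.
Insert 22: 22 > 10 → go right. Place as right child of 10.
Insert 33: 33 > 10 → go right; 33 > 22 → go right. Place as right child of 22.
Insert 30: 30 > 10 → go right; 30 > 22 → go right; 30 < 33 → go left. Place as left child of 33.
Insert 18: 18 > 10 → go right; 18 < 22 → go left. Place as left child of 22.
Insert 23: 23 > 10 → go right; 23 > 22 → go right; 23 < 33 → go left; 23 < 30 → go left. Place as left child of 30.
Insert 3: 3 < 10 → go left. Place as left child of 10.
Insert 28: 28 > 10 → go right; 28 > 22 → go right; 28 < 33 → go left; 28 < 30 → go left; 28 > 23 → go right. Place as right child of 23.
Insert 27: 27 > 10 → go right; 27 > 22 → go right; 27 < 33 → go left; 27 < 30 → go left; 27 > 23 → go right; 27 < 28 → go left. Place as left child of 28.
Insert 39: 39 > 10 → go right; 39 > 22 → go right; 39 > 33 → go right. Place as right child of 33.
Insert 15: 15 > 10 → go right; 15 < 22 → go left; 15 < 18 → go left. Place as left child of 18.
Insert 36: 36 > 10 → go right; 36 > 22 → go right; 36 > 33 → go right; 36 < 39 → go left. Place as left child of 39.
Insert 9: 9 < 10 → go left; 9 > 3 → go right. Place as right child of 3.
Insert 32: 32 > 10 → go right; 32 > 22 → go right; 32 < 33 → go left; 32 > 30 → go right. Place as right child of 30.
Insert 26: 26 > 10 → go right; 26 > 22 → go right; 26 < 33 → go left; 26 < 30 → go left; 26 > 23 → go right; 26 < 28 → go left; 26 < 27 → go left. Place as left child of 27.
Insert 8: 8 < 10 → go left; 8 > 3 → go right; 8 < 9 → go left. Place as left child of 9.

Subtree rooted at 18 contains: 18, 15 — 2 nodes.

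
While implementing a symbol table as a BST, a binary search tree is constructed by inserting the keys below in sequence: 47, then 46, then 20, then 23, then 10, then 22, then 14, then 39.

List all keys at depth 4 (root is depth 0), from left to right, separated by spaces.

Insert 47: tree is empty, so 47 becomes the root.
Insert 46: 46 < 47 → go left. Place as left child of 47.
Insert 20: 20 < 47 → go left; 20 < 46 → go left. Place as left child of 46.
Insert 23: 23 < 47 → go left; 23 < 46 → go left; 23 > 20 → go right. Place as right child of 20.
Insert 10: 10 < 47 → go left; 10 < 46 → go left; 10 < 20 → go left. Place as left child of 20.
Insert 22: 22 < 47 → go left; 22 < 46 → go left; 22 > 20 → go right; 22 < 23 → go left. Place as left child of 23.
Insert 14: 14 < 47 → go left; 14 < 46 → go left; 14 < 20 → go left; 14 > 10 → go right. Place as right child of 10.
Insert 39: 39 < 47 → go left; 39 < 46 → go left; 39 > 20 → go right; 39 > 23 → go right. Place as right child of 23.

14 22 39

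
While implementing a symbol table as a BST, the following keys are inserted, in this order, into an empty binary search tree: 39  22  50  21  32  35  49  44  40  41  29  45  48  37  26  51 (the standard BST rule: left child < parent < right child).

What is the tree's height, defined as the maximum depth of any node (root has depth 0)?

Insert 39: tree is empty, so 39 becomes the root.
Insert 22: 22 < 39 → go left. Place as left child of 39.
Insert 50: 50 > 39 → go right. Place as right child of 39.
Insert 21: 21 < 39 → go left; 21 < 22 → go left. Place as left child of 22.
Insert 32: 32 < 39 → go left; 32 > 22 → go right. Place as right child of 22.
Insert 35: 35 < 39 → go left; 35 > 22 → go right; 35 > 32 → go right. Place as right child of 32.
Insert 49: 49 > 39 → go right; 49 < 50 → go left. Place as left child of 50.
Insert 44: 44 > 39 → go right; 44 < 50 → go left; 44 < 49 → go left. Place as left child of 49.
Insert 40: 40 > 39 → go right; 40 < 50 → go left; 40 < 49 → go left; 40 < 44 → go left. Place as left child of 44.
Insert 41: 41 > 39 → go right; 41 < 50 → go left; 41 < 49 → go left; 41 < 44 → go left; 41 > 40 → go right. Place as right child of 40.
Insert 29: 29 < 39 → go left; 29 > 22 → go right; 29 < 32 → go left. Place as left child of 32.
Insert 45: 45 > 39 → go right; 45 < 50 → go left; 45 < 49 → go left; 45 > 44 → go right. Place as right child of 44.
Insert 48: 48 > 39 → go right; 48 < 50 → go left; 48 < 49 → go left; 48 > 44 → go right; 48 > 45 → go right. Place as right child of 45.
Insert 37: 37 < 39 → go left; 37 > 22 → go right; 37 > 32 → go right; 37 > 35 → go right. Place as right child of 35.
Insert 26: 26 < 39 → go left; 26 > 22 → go right; 26 < 32 → go left; 26 < 29 → go left. Place as left child of 29.
Insert 51: 51 > 39 → go right; 51 > 50 → go right. Place as right child of 50.

The deepest node is 41 at depth 5.

5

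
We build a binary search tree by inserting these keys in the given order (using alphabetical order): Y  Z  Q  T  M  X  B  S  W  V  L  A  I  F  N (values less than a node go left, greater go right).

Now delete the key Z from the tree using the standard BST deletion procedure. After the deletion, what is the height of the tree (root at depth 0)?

Insert Y: tree is empty, so Y becomes the root.
Insert Z: Z > Y → go right. Place as right child of Y.
Insert Q: Q < Y → go left. Place as left child of Y.
Insert T: T < Y → go left; T > Q → go right. Place as right child of Q.
Insert M: M < Y → go left; M < Q → go left. Place as left child of Q.
Insert X: X < Y → go left; X > Q → go right; X > T → go right. Place as right child of T.
Insert B: B < Y → go left; B < Q → go left; B < M → go left. Place as left child of M.
Insert S: S < Y → go left; S > Q → go right; S < T → go left. Place as left child of T.
Insert W: W < Y → go left; W > Q → go right; W > T → go right; W < X → go left. Place as left child of X.
Insert V: V < Y → go left; V > Q → go right; V > T → go right; V < X → go left; V < W → go left. Place as left child of W.
Insert L: L < Y → go left; L < Q → go left; L < M → go left; L > B → go right. Place as right child of B.
Insert A: A < Y → go left; A < Q → go left; A < M → go left; A < B → go left. Place as left child of B.
Insert I: I < Y → go left; I < Q → go left; I < M → go left; I > B → go right; I < L → go left. Place as left child of L.
Insert F: F < Y → go left; F < Q → go left; F < M → go left; F > B → go right; F < L → go left; F < I → go left. Place as left child of I.
Insert N: N < Y → go left; N < Q → go left; N > M → go right. Place as right child of M.

Delete Z (at most one child — splice it out).
After deletion, deepest node is F at depth 6.

6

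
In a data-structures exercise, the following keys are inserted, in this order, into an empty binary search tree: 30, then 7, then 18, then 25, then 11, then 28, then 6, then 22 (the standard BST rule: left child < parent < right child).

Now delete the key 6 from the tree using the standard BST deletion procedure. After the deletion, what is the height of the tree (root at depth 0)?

4

30: root
7: left child of 30 (depth 1)
18: right child of 7 (depth 2)
25: right child of 18 (depth 3)
11: left child of 18 (depth 3)
28: right child of 25 (depth 4)
6: left child of 7 (depth 2)
22: left child of 25 (depth 4)

Delete 6 (at most one child — splice it out).
After deletion, deepest node is 28 at depth 4.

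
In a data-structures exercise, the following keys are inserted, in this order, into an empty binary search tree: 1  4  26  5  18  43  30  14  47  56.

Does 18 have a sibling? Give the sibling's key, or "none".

none

Insert 1: tree is empty, so 1 becomes the root.
Insert 4: 4 > 1 → go right. Place as right child of 1.
Insert 26: 26 > 1 → go right; 26 > 4 → go right. Place as right child of 4.
Insert 5: 5 > 1 → go right; 5 > 4 → go right; 5 < 26 → go left. Place as left child of 26.
Insert 18: 18 > 1 → go right; 18 > 4 → go right; 18 < 26 → go left; 18 > 5 → go right. Place as right child of 5.
Insert 43: 43 > 1 → go right; 43 > 4 → go right; 43 > 26 → go right. Place as right child of 26.
Insert 30: 30 > 1 → go right; 30 > 4 → go right; 30 > 26 → go right; 30 < 43 → go left. Place as left child of 43.
Insert 14: 14 > 1 → go right; 14 > 4 → go right; 14 < 26 → go left; 14 > 5 → go right; 14 < 18 → go left. Place as left child of 18.
Insert 47: 47 > 1 → go right; 47 > 4 → go right; 47 > 26 → go right; 47 > 43 → go right. Place as right child of 43.
Insert 56: 56 > 1 → go right; 56 > 4 → go right; 56 > 26 → go right; 56 > 43 → go right; 56 > 47 → go right. Place as right child of 47.

18's parent is 5, which has only one child.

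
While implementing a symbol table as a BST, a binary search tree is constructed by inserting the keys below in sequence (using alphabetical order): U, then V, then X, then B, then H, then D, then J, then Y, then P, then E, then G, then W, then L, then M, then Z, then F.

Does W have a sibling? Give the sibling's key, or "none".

U: root
V: right child of U (depth 1)
X: right child of V (depth 2)
B: left child of U (depth 1)
H: right child of B (depth 2)
D: left child of H (depth 3)
J: right child of H (depth 3)
Y: right child of X (depth 3)
P: right child of J (depth 4)
E: right child of D (depth 4)
G: right child of E (depth 5)
W: left child of X (depth 3)
L: left child of P (depth 5)
M: right child of L (depth 6)
Z: right child of Y (depth 4)
F: left child of G (depth 6)

W's parent is X; the other child of X is Y.

Y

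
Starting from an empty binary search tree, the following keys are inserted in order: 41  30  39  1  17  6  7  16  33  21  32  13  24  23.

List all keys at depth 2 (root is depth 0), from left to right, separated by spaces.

Insert 41: tree is empty, so 41 becomes the root.
Insert 30: 30 < 41 → go left. Place as left child of 41.
Insert 39: 39 < 41 → go left; 39 > 30 → go right. Place as right child of 30.
Insert 1: 1 < 41 → go left; 1 < 30 → go left. Place as left child of 30.
Insert 17: 17 < 41 → go left; 17 < 30 → go left; 17 > 1 → go right. Place as right child of 1.
Insert 6: 6 < 41 → go left; 6 < 30 → go left; 6 > 1 → go right; 6 < 17 → go left. Place as left child of 17.
Insert 7: 7 < 41 → go left; 7 < 30 → go left; 7 > 1 → go right; 7 < 17 → go left; 7 > 6 → go right. Place as right child of 6.
Insert 16: 16 < 41 → go left; 16 < 30 → go left; 16 > 1 → go right; 16 < 17 → go left; 16 > 6 → go right; 16 > 7 → go right. Place as right child of 7.
Insert 33: 33 < 41 → go left; 33 > 30 → go right; 33 < 39 → go left. Place as left child of 39.
Insert 21: 21 < 41 → go left; 21 < 30 → go left; 21 > 1 → go right; 21 > 17 → go right. Place as right child of 17.
Insert 32: 32 < 41 → go left; 32 > 30 → go right; 32 < 39 → go left; 32 < 33 → go left. Place as left child of 33.
Insert 13: 13 < 41 → go left; 13 < 30 → go left; 13 > 1 → go right; 13 < 17 → go left; 13 > 6 → go right; 13 > 7 → go right; 13 < 16 → go left. Place as left child of 16.
Insert 24: 24 < 41 → go left; 24 < 30 → go left; 24 > 1 → go right; 24 > 17 → go right; 24 > 21 → go right. Place as right child of 21.
Insert 23: 23 < 41 → go left; 23 < 30 → go left; 23 > 1 → go right; 23 > 17 → go right; 23 > 21 → go right; 23 < 24 → go left. Place as left child of 24.

1 39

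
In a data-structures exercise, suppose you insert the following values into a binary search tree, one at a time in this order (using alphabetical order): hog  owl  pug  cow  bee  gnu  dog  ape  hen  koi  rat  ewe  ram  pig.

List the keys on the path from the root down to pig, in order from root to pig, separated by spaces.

Resulting structure (node: left, right):
  hog: L=cow, R=owl
  owl: L=koi, R=pug
  pug: L=pig, R=rat
  cow: L=bee, R=gnu
  bee: L=ape, R=–
  gnu: L=dog, R=hen
  dog: L=–, R=ewe
  ape: L=–, R=–
  hen: L=–, R=–
  koi: L=–, R=–
  rat: L=ram, R=–
  ewe: L=–, R=–
  ram: L=–, R=–
  pig: L=–, R=–

hog owl pug pig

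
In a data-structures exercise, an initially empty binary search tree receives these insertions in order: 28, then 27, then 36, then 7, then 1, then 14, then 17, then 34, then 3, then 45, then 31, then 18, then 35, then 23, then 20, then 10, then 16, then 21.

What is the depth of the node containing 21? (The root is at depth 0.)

8

28: root
27: left child of 28 (depth 1)
36: right child of 28 (depth 1)
7: left child of 27 (depth 2)
1: left child of 7 (depth 3)
14: right child of 7 (depth 3)
17: right child of 14 (depth 4)
34: left child of 36 (depth 2)
3: right child of 1 (depth 4)
45: right child of 36 (depth 2)
31: left child of 34 (depth 3)
18: right child of 17 (depth 5)
35: right child of 34 (depth 3)
23: right child of 18 (depth 6)
20: left child of 23 (depth 7)
10: left child of 14 (depth 4)
16: left child of 17 (depth 5)
21: right child of 20 (depth 8)

Path to 21: 28 → 27 → 7 → 14 → 17 → 18 → 23 → 20 → 21, which is 8 edges.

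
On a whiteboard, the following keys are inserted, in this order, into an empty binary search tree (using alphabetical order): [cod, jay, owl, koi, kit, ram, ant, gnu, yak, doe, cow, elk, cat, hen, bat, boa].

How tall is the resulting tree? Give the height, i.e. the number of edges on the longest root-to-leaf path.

cod: root
jay: right child of cod (depth 1)
owl: right child of jay (depth 2)
koi: left child of owl (depth 3)
kit: left child of koi (depth 4)
ram: right child of owl (depth 3)
ant: left child of cod (depth 1)
gnu: left child of jay (depth 2)
yak: right child of ram (depth 4)
doe: left child of gnu (depth 3)
cow: left child of doe (depth 4)
elk: right child of doe (depth 4)
cat: right child of ant (depth 2)
hen: right child of gnu (depth 3)
bat: left child of cat (depth 3)
boa: right child of bat (depth 4)

The deepest node is kit at depth 4.

4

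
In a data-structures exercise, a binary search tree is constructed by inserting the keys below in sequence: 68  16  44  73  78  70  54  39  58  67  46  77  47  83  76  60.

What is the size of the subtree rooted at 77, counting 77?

Insert 68: tree is empty, so 68 becomes the root.
Insert 16: 16 < 68 → go left. Place as left child of 68.
Insert 44: 44 < 68 → go left; 44 > 16 → go right. Place as right child of 16.
Insert 73: 73 > 68 → go right. Place as right child of 68.
Insert 78: 78 > 68 → go right; 78 > 73 → go right. Place as right child of 73.
Insert 70: 70 > 68 → go right; 70 < 73 → go left. Place as left child of 73.
Insert 54: 54 < 68 → go left; 54 > 16 → go right; 54 > 44 → go right. Place as right child of 44.
Insert 39: 39 < 68 → go left; 39 > 16 → go right; 39 < 44 → go left. Place as left child of 44.
Insert 58: 58 < 68 → go left; 58 > 16 → go right; 58 > 44 → go right; 58 > 54 → go right. Place as right child of 54.
Insert 67: 67 < 68 → go left; 67 > 16 → go right; 67 > 44 → go right; 67 > 54 → go right; 67 > 58 → go right. Place as right child of 58.
Insert 46: 46 < 68 → go left; 46 > 16 → go right; 46 > 44 → go right; 46 < 54 → go left. Place as left child of 54.
Insert 77: 77 > 68 → go right; 77 > 73 → go right; 77 < 78 → go left. Place as left child of 78.
Insert 47: 47 < 68 → go left; 47 > 16 → go right; 47 > 44 → go right; 47 < 54 → go left; 47 > 46 → go right. Place as right child of 46.
Insert 83: 83 > 68 → go right; 83 > 73 → go right; 83 > 78 → go right. Place as right child of 78.
Insert 76: 76 > 68 → go right; 76 > 73 → go right; 76 < 78 → go left; 76 < 77 → go left. Place as left child of 77.
Insert 60: 60 < 68 → go left; 60 > 16 → go right; 60 > 44 → go right; 60 > 54 → go right; 60 > 58 → go right; 60 < 67 → go left. Place as left child of 67.

Subtree rooted at 77 contains: 77, 76 — 2 nodes.

2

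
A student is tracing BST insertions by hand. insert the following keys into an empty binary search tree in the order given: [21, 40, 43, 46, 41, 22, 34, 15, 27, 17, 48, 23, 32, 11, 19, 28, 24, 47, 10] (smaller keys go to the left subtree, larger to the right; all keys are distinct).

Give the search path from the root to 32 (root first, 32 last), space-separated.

21: root
40: right child of 21 (depth 1)
43: right child of 40 (depth 2)
46: right child of 43 (depth 3)
41: left child of 43 (depth 3)
22: left child of 40 (depth 2)
34: right child of 22 (depth 3)
15: left child of 21 (depth 1)
27: left child of 34 (depth 4)
17: right child of 15 (depth 2)
48: right child of 46 (depth 4)
23: left child of 27 (depth 5)
32: right child of 27 (depth 5)
11: left child of 15 (depth 2)
19: right child of 17 (depth 3)
28: left child of 32 (depth 6)
24: right child of 23 (depth 6)
47: left child of 48 (depth 5)
10: left child of 11 (depth 3)

21 40 22 34 27 32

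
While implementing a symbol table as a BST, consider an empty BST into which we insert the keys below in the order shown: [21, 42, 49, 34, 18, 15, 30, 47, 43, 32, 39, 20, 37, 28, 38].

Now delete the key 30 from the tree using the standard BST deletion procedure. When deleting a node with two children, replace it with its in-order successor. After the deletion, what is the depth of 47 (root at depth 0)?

3

21: root
42: right child of 21 (depth 1)
49: right child of 42 (depth 2)
34: left child of 42 (depth 2)
18: left child of 21 (depth 1)
15: left child of 18 (depth 2)
30: left child of 34 (depth 3)
47: left child of 49 (depth 3)
43: left child of 47 (depth 4)
32: right child of 30 (depth 4)
39: right child of 34 (depth 3)
20: right child of 18 (depth 2)
37: left child of 39 (depth 4)
28: left child of 30 (depth 4)
38: right child of 37 (depth 5)

Delete 30 (two children — replace with in-order successor).
After deletion, path to 47: 21 → 42 → 49 → 47.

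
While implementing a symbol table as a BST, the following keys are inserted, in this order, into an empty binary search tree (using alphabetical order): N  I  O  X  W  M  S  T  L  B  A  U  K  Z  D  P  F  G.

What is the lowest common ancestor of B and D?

B

Insert N: tree is empty, so N becomes the root.
Insert I: I < N → go left. Place as left child of N.
Insert O: O > N → go right. Place as right child of N.
Insert X: X > N → go right; X > O → go right. Place as right child of O.
Insert W: W > N → go right; W > O → go right; W < X → go left. Place as left child of X.
Insert M: M < N → go left; M > I → go right. Place as right child of I.
Insert S: S > N → go right; S > O → go right; S < X → go left; S < W → go left. Place as left child of W.
Insert T: T > N → go right; T > O → go right; T < X → go left; T < W → go left; T > S → go right. Place as right child of S.
Insert L: L < N → go left; L > I → go right; L < M → go left. Place as left child of M.
Insert B: B < N → go left; B < I → go left. Place as left child of I.
Insert A: A < N → go left; A < I → go left; A < B → go left. Place as left child of B.
Insert U: U > N → go right; U > O → go right; U < X → go left; U < W → go left; U > S → go right; U > T → go right. Place as right child of T.
Insert K: K < N → go left; K > I → go right; K < M → go left; K < L → go left. Place as left child of L.
Insert Z: Z > N → go right; Z > O → go right; Z > X → go right. Place as right child of X.
Insert D: D < N → go left; D < I → go left; D > B → go right. Place as right child of B.
Insert P: P > N → go right; P > O → go right; P < X → go left; P < W → go left; P < S → go left. Place as left child of S.
Insert F: F < N → go left; F < I → go left; F > B → go right; F > D → go right. Place as right child of D.
Insert G: G < N → go left; G < I → go left; G > B → go right; G > D → go right; G > F → go right. Place as right child of F.

Path to B: N → I → B
Path to D: N → I → B → D
B lies on both paths and is an ancestor of the other node.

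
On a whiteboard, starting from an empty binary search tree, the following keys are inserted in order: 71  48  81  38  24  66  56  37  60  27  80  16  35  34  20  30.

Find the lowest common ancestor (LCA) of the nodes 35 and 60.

48

Insert 71: tree is empty, so 71 becomes the root.
Insert 48: 48 < 71 → go left. Place as left child of 71.
Insert 81: 81 > 71 → go right. Place as right child of 71.
Insert 38: 38 < 71 → go left; 38 < 48 → go left. Place as left child of 48.
Insert 24: 24 < 71 → go left; 24 < 48 → go left; 24 < 38 → go left. Place as left child of 38.
Insert 66: 66 < 71 → go left; 66 > 48 → go right. Place as right child of 48.
Insert 56: 56 < 71 → go left; 56 > 48 → go right; 56 < 66 → go left. Place as left child of 66.
Insert 37: 37 < 71 → go left; 37 < 48 → go left; 37 < 38 → go left; 37 > 24 → go right. Place as right child of 24.
Insert 60: 60 < 71 → go left; 60 > 48 → go right; 60 < 66 → go left; 60 > 56 → go right. Place as right child of 56.
Insert 27: 27 < 71 → go left; 27 < 48 → go left; 27 < 38 → go left; 27 > 24 → go right; 27 < 37 → go left. Place as left child of 37.
Insert 80: 80 > 71 → go right; 80 < 81 → go left. Place as left child of 81.
Insert 16: 16 < 71 → go left; 16 < 48 → go left; 16 < 38 → go left; 16 < 24 → go left. Place as left child of 24.
Insert 35: 35 < 71 → go left; 35 < 48 → go left; 35 < 38 → go left; 35 > 24 → go right; 35 < 37 → go left; 35 > 27 → go right. Place as right child of 27.
Insert 34: 34 < 71 → go left; 34 < 48 → go left; 34 < 38 → go left; 34 > 24 → go right; 34 < 37 → go left; 34 > 27 → go right; 34 < 35 → go left. Place as left child of 35.
Insert 20: 20 < 71 → go left; 20 < 48 → go left; 20 < 38 → go left; 20 < 24 → go left; 20 > 16 → go right. Place as right child of 16.
Insert 30: 30 < 71 → go left; 30 < 48 → go left; 30 < 38 → go left; 30 > 24 → go right; 30 < 37 → go left; 30 > 27 → go right; 30 < 35 → go left; 30 < 34 → go left. Place as left child of 34.

Path to 35: 71 → 48 → 38 → 24 → 37 → 27 → 35
Path to 60: 71 → 48 → 66 → 56 → 60
The paths share a prefix ending at 48, then split left and right.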